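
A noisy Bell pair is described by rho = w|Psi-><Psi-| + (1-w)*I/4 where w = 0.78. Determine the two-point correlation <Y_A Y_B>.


|Psi-> = (|01> - |10>)/sqrt(2)
For the pure Bell state, <Y_A Y_B> = -1 (Bell-state Pauli correlator).
The maximally-mixed part I/4 has tr(I/4 * P tensor P) = 0 for any traceless Pauli P.
So <Y_A Y_B>_rho = w * (-1) + (1 - w) * 0
= 0.78 * (-1)
= -0.7800

-0.7800


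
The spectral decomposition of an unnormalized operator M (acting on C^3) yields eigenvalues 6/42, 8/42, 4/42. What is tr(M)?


tr(M) = sum of eigenvalues
= 6/42 + 8/42 + 4/42
= 18/42
= 0.4286

0.4286


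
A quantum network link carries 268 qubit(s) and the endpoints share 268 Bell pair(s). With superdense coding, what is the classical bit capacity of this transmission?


Superdense coding allows 2 classical bits per shared entangled pair.
268 pair(s) -> 2 * 268 = 536 classical bits

536


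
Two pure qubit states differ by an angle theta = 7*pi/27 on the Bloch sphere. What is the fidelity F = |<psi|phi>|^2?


For states separated by angle theta on Bloch sphere:
F = cos^2(theta/2)
theta = 7*pi/27 = 0.8145
theta/2 = 0.4072
cos(theta/2) = 0.9182
F = 0.8431

0.8431


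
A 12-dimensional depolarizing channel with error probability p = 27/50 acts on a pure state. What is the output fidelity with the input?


F = (1-p) + p/d
= (1 - 0.5400) + 0.5400/12
= 0.4600 + 0.0450
= 0.5050

0.5050


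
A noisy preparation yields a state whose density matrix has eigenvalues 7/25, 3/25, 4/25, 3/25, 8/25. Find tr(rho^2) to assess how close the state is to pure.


tr(rho^2) = sum of eigenvalues squared
= (7/25)^2 + (3/25)^2 + (4/25)^2 + (3/25)^2 + (8/25)^2
= (49 + 9 + 16 + 9 + 64) / 625
= 147/625
= 0.2352

0.2352


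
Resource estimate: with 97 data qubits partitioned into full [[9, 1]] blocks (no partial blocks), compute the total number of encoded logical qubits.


Each code block uses 9 physical qubits for 1 logical qubit(s).
Number of complete blocks = floor(97 / 9) = 10
Logical qubits = 10 * 1
= 10

10


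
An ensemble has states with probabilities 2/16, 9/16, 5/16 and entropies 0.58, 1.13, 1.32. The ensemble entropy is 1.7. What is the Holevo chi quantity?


chi = S(rho) - sum_i p_i * S(rho_i)
Weighted entropy = 2/16 * 0.58 + 9/16 * 1.13 + 5/16 * 1.32
= 1.1206
chi = 1.7 - 1.1206
= 0.5794

0.5794


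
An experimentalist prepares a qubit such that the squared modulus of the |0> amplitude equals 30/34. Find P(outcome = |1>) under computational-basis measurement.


|alpha|^2 = 30/34 = 0.8824
|beta|^2 = 1 - 30/34 = 4/34 = 0.1176
P(|1>) = |beta|^2 = 0.1176

0.1176


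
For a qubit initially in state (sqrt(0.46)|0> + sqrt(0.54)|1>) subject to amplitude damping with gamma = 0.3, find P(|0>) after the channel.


For amplitude damping with parameter gamma on state sqrt(a)|0> + sqrt(b)|1>:
alpha^2 = 0.46, beta^2 = 0.54
P(|0>) = alpha^2 + gamma * beta^2
= 0.46 + 0.3 * 0.54
= 0.46 + 0.1620
= 0.6220

0.6220


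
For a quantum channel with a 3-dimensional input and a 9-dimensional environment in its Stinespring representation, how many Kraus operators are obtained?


Tracing out the environment in an orthonormal basis {|i>_E} gives Kraus operators K_i = <i|_E U |0>_E.
Number of Kraus operators = dim(H_env) = d_env
= 9

9


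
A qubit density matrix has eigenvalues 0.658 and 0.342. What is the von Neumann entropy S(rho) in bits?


S = -p*log2(p) - (1-p)*log2(1-p)
p = 0.6580, 1-p = 0.3420
= -0.6580 * log2(0.6580) - 0.3420 * log2(0.3420)
= -(-0.3973) - (-0.5294)
= 0.9267

0.9267


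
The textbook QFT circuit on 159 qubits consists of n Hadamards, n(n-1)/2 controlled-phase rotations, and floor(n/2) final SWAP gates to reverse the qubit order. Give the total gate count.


Hadamard gates: 159
Controlled rotations: n*(n-1)/2 = 159*158/2 = 12561
SWAP gates: floor(n/2) = floor(159/2) = 79
Total = 159 + 12561 + 79
= 12799

12799


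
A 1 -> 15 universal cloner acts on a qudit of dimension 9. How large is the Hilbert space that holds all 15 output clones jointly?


Output space = H^(tensor 15) where dim(H) = 9
dim = 9^15
= 81 (after 2 factors)
= 729 (after 3 factors)
= 6561 (after 4 factors)
= 59049 (after 5 factors)
= 531441 (after 6 factors)
= 4782969 (after 7 factors)
= 43046721 (after 8 factors)
= 387420489 (after 9 factors)
= 3486784401 (after 10 factors)
= 31381059609 (after 11 factors)
= 282429536481 (after 12 factors)
= 2541865828329 (after 13 factors)
= 22876792454961 (after 14 factors)
= 205891132094649 (after 15 factors)
= 205891132094649

205891132094649


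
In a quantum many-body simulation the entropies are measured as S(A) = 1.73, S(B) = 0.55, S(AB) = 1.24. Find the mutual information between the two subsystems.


I(A:B) = S(A) + S(B) - S(AB)
= 1.73 + 0.55 - 1.24
= 1.0400

1.0400


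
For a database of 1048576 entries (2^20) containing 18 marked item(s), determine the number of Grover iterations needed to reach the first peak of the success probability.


After j Grover iterations the success probability is P(j) = sin^2((2j+1)*theta), where sin(theta) = sqrt(k/N).
N = 2^20 = 1048576, k = 18
sin(theta) = sqrt(k/N) = 0.004143203796
theta = arcsin(sqrt(k/N)) = 0.00414321565 rad
P(j) reaches its first maximum when (2j+1)*theta is as close as possible to pi/2, i.e. j = round(pi/(4*theta) - 1/2).
pi/(4*theta) - 1/2 = 189.0625
(For comparison, the common estimate pi/4 * sqrt(N/k) = 189.5630; the exact maximiser is used here.)
Optimal iterations = 189

189


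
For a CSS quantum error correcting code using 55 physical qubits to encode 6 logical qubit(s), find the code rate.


Code rate R = k/n
= 6/55
= 0.1091

0.1091


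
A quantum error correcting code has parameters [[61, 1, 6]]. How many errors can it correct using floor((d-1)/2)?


Code parameters: [[61, 1, 6]], distance d = 6.
Number of correctable errors = floor((d-1)/2)
= floor((6 - 1)/2)
= floor(5/2)
= 2

2


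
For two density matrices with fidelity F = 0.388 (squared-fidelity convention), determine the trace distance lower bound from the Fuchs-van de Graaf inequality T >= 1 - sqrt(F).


Fuchs-van de Graaf (squared-fidelity convention): 1 - sqrt(F) <= T <= sqrt(1 - F).
Lower bound: T >= 1 - sqrt(F)
sqrt(F) = sqrt(0.388) = 0.6229
T >= 1 - 0.6229
T >= 0.3771

0.3771


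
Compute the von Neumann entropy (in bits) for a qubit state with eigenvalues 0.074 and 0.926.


S = -p*log2(p) - (1-p)*log2(1-p)
p = 0.0740, 1-p = 0.9260
= -0.0740 * log2(0.0740) - 0.9260 * log2(0.9260)
= -(-0.2780) - (-0.1027)
= 0.3807

0.3807


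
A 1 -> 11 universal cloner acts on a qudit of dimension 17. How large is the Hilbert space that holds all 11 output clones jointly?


Output space = H^(tensor 11) where dim(H) = 17
dim = 17^11
= 289 (after 2 factors)
= 4913 (after 3 factors)
= 83521 (after 4 factors)
= 1419857 (after 5 factors)
= 24137569 (after 6 factors)
= 410338673 (after 7 factors)
= 6975757441 (after 8 factors)
= 118587876497 (after 9 factors)
= 2015993900449 (after 10 factors)
= 34271896307633 (after 11 factors)
= 34271896307633

34271896307633


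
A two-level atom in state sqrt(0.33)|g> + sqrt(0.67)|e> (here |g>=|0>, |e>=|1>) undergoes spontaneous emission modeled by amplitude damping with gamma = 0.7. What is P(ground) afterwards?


For amplitude damping with parameter gamma on state sqrt(a)|0> + sqrt(b)|1>:
alpha^2 = 0.33, beta^2 = 0.67
P(|0>) = alpha^2 + gamma * beta^2
= 0.33 + 0.7 * 0.67
= 0.33 + 0.4690
= 0.7990

0.7990


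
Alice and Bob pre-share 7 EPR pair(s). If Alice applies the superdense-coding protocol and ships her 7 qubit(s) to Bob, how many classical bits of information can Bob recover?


Superdense coding allows 2 classical bits per shared entangled pair.
7 pair(s) -> 2 * 7 = 14 classical bits

14


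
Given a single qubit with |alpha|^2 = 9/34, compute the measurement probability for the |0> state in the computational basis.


|alpha|^2 = 9/34 = 0.2647
|beta|^2 = 1 - 9/34 = 25/34 = 0.7353
P(|0>) = |alpha|^2 = 0.2647

0.2647


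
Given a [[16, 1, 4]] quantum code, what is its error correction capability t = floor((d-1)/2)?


Code parameters: [[16, 1, 4]], distance d = 4.
Number of correctable errors = floor((d-1)/2)
= floor((4 - 1)/2)
= floor(3/2)
= 1

1


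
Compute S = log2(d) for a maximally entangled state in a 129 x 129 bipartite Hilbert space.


For a maximally entangled state in d x d:
S = log2(d) = log2(129)
= 7.0112

7.0112


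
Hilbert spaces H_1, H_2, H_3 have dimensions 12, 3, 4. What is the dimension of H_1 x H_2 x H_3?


dim(H_1 x H_2 x H_3) = 12 * 3 * 4
= 36 * 4
= 144

144


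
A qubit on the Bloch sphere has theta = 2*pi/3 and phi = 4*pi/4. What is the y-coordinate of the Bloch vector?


theta = 2.0944, phi = 3.1416
r_y = sin(theta)*sin(phi) = 0.8660 * 0.0000
r_y = 0.0000

0.0000


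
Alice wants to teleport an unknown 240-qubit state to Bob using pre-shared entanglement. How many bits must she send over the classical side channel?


Quantum teleportation requires 2 classical bits per qubit teleported.
240 qubit(s) -> 2 * 240 = 480 classical bits

480


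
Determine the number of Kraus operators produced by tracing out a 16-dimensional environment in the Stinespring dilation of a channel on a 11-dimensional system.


Tracing out the environment in an orthonormal basis {|i>_E} gives Kraus operators K_i = <i|_E U |0>_E.
Number of Kraus operators = dim(H_env) = d_env
= 16

16


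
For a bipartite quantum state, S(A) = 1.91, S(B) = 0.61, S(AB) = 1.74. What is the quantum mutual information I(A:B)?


I(A:B) = S(A) + S(B) - S(AB)
= 1.91 + 0.61 - 1.74
= 0.7800

0.7800


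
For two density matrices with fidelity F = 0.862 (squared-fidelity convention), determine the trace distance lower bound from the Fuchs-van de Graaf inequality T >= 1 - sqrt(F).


Fuchs-van de Graaf (squared-fidelity convention): 1 - sqrt(F) <= T <= sqrt(1 - F).
Lower bound: T >= 1 - sqrt(F)
sqrt(F) = sqrt(0.862) = 0.9284
T >= 1 - 0.9284
T >= 0.0716

0.0716


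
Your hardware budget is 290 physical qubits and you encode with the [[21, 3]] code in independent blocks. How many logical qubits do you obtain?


Each code block uses 21 physical qubits for 3 logical qubit(s).
Number of complete blocks = floor(290 / 21) = 13
Logical qubits = 13 * 3
= 39

39


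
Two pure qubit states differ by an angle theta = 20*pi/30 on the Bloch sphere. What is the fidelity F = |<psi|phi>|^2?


For states separated by angle theta on Bloch sphere:
F = cos^2(theta/2)
theta = 20*pi/30 = 2.0944
theta/2 = 1.0472
cos(theta/2) = 0.5000
F = 0.2500

0.2500


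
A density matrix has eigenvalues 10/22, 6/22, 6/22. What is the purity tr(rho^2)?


tr(rho^2) = sum of eigenvalues squared
= (10/22)^2 + (6/22)^2 + (6/22)^2
= (100 + 36 + 36) / 484
= 172/484
= 0.3554

0.3554


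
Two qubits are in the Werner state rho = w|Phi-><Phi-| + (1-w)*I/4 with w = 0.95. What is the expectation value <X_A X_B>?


|Phi-> = (|00> - |11>)/sqrt(2)
For the pure Bell state, <X_A X_B> = -1 (Bell-state Pauli correlator).
The maximally-mixed part I/4 has tr(I/4 * P tensor P) = 0 for any traceless Pauli P.
So <X_A X_B>_rho = w * (-1) + (1 - w) * 0
= 0.95 * (-1)
= -0.9500

-0.9500


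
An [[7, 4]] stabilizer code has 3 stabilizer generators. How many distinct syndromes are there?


Each stabilizer generator gives a binary (+1 or -1) measurement outcome.
With 3 independent generators:
Total syndromes = 2^3
= 8

8


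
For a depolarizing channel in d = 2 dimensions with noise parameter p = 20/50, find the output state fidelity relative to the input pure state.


F = (1-p) + p/d
= (1 - 0.4000) + 0.4000/2
= 0.6000 + 0.2000
= 0.8000

0.8000


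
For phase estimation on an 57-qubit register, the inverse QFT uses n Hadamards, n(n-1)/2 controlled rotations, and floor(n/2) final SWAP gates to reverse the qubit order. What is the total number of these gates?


Hadamard gates: 57
Controlled rotations: n*(n-1)/2 = 57*56/2 = 1596
SWAP gates: floor(n/2) = floor(57/2) = 28
Total = 57 + 1596 + 28
= 1681

1681


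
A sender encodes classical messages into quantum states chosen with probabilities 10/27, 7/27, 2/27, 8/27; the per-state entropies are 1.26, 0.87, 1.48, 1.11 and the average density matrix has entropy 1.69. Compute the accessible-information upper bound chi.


chi = S(rho) - sum_i p_i * S(rho_i)
Weighted entropy = 10/27 * 1.26 + 7/27 * 0.87 + 2/27 * 1.48 + 8/27 * 1.11
= 1.1307
chi = 1.69 - 1.1307
= 0.5593

0.5593


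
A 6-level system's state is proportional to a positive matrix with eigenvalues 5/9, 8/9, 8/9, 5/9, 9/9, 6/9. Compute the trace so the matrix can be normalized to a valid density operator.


tr(M) = sum of eigenvalues
= 5/9 + 8/9 + 8/9 + 5/9 + 9/9 + 6/9
= 41/9
= 4.5556

4.5556


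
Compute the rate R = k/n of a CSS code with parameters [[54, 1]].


Code rate R = k/n
= 1/54
= 0.0185

0.0185


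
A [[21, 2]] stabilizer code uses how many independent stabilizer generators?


For an [[n,k]] stabilizer code:
Number of stabilizer generators = n - k
= 21 - 2
= 19

19


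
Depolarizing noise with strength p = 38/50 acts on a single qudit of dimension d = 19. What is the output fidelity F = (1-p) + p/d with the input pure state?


F = (1-p) + p/d
= (1 - 0.7600) + 0.7600/19
= 0.2400 + 0.0400
= 0.2800

0.2800


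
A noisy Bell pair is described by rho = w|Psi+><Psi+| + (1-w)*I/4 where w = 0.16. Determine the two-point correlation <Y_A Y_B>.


|Psi+> = (|01> + |10>)/sqrt(2)
For the pure Bell state, <Y_A Y_B> = +1 (Bell-state Pauli correlator).
The maximally-mixed part I/4 has tr(I/4 * P tensor P) = 0 for any traceless Pauli P.
So <Y_A Y_B>_rho = w * (+1) + (1 - w) * 0
= 0.16 * (+1)
= 0.1600

0.1600


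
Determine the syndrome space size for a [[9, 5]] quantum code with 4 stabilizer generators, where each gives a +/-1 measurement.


Each stabilizer generator gives a binary (+1 or -1) measurement outcome.
With 4 independent generators:
Total syndromes = 2^4
= 16

16


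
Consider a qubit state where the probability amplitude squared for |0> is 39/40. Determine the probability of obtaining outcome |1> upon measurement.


|alpha|^2 = 39/40 = 0.9750
|beta|^2 = 1 - 39/40 = 1/40 = 0.0250
P(|1>) = |beta|^2 = 0.0250

0.0250


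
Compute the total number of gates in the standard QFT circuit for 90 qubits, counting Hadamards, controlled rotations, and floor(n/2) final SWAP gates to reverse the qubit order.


Hadamard gates: 90
Controlled rotations: n*(n-1)/2 = 90*89/2 = 4005
SWAP gates: floor(n/2) = floor(90/2) = 45
Total = 90 + 4005 + 45
= 4140

4140


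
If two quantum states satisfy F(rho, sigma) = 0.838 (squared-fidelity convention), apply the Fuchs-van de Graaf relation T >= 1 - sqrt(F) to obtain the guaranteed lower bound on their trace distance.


Fuchs-van de Graaf (squared-fidelity convention): 1 - sqrt(F) <= T <= sqrt(1 - F).
Lower bound: T >= 1 - sqrt(F)
sqrt(F) = sqrt(0.838) = 0.9154
T >= 1 - 0.9154
T >= 0.0846

0.0846


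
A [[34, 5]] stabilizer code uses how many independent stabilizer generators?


For an [[n,k]] stabilizer code:
Number of stabilizer generators = n - k
= 34 - 5
= 29

29


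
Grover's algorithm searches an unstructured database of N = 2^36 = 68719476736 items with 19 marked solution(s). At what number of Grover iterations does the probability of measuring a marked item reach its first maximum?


After j Grover iterations the success probability is P(j) = sin^2((2j+1)*theta), where sin(theta) = sqrt(k/N).
N = 2^36 = 68719476736, k = 19
sin(theta) = sqrt(k/N) = 1.662787988e-05
theta = arcsin(sqrt(k/N)) = 1.662787988e-05 rad
P(j) reaches its first maximum when (2j+1)*theta is as close as possible to pi/2, i.e. j = round(pi/(4*theta) - 1/2).
pi/(4*theta) - 1/2 = 47233.3127
(For comparison, the common estimate pi/4 * sqrt(N/k) = 47233.8127; the exact maximiser is used here.)
Optimal iterations = 47233

47233


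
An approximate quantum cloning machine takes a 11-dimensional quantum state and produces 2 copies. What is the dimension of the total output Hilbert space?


Output space = H^(tensor 2) where dim(H) = 11
dim = 11^2
= 121

121


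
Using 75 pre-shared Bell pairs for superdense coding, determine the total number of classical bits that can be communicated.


Superdense coding allows 2 classical bits per shared entangled pair.
75 pair(s) -> 2 * 75 = 150 classical bits

150


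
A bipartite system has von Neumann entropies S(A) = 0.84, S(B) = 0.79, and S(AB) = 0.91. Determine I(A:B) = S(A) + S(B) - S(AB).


I(A:B) = S(A) + S(B) - S(AB)
= 0.84 + 0.79 - 0.91
= 0.7200

0.7200


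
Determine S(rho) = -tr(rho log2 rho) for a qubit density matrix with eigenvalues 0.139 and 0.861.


S = -p*log2(p) - (1-p)*log2(1-p)
p = 0.1390, 1-p = 0.8610
= -0.1390 * log2(0.1390) - 0.8610 * log2(0.8610)
= -(-0.3957) - (-0.1859)
= 0.5816

0.5816


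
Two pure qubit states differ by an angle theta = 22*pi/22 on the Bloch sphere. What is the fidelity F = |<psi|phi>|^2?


For states separated by angle theta on Bloch sphere:
F = cos^2(theta/2)
theta = 22*pi/22 = 3.1416
theta/2 = 1.5708
cos(theta/2) = 0.0000
F = 0.0000

0.0000


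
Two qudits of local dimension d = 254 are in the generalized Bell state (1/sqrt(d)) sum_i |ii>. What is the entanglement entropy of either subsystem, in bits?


For a maximally entangled state in d x d:
S = log2(d) = log2(254)
= 7.9887

7.9887


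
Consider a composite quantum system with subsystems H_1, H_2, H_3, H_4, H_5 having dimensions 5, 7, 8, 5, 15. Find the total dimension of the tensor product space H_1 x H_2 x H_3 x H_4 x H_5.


dim(H_1 x H_2 x H_3 x H_4 x H_5) = 5 * 7 * 8 * 5 * 15
= 35 * 8 * 5 * 15
= 280 * 5 * 15
= 1400 * 15
= 21000

21000


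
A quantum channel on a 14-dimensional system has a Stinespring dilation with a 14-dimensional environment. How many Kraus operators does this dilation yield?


Tracing out the environment in an orthonormal basis {|i>_E} gives Kraus operators K_i = <i|_E U |0>_E.
Number of Kraus operators = dim(H_env) = d_env
= 14

14


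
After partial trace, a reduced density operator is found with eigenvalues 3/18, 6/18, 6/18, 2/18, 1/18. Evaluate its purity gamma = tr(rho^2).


tr(rho^2) = sum of eigenvalues squared
= (3/18)^2 + (6/18)^2 + (6/18)^2 + (2/18)^2 + (1/18)^2
= (9 + 36 + 36 + 4 + 1) / 324
= 86/324
= 0.2654

0.2654


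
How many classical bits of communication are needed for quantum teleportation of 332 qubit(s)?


Quantum teleportation requires 2 classical bits per qubit teleported.
332 qubit(s) -> 2 * 332 = 664 classical bits

664


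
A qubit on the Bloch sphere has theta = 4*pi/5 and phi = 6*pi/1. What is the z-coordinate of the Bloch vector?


theta = 2.5133, phi = 18.8496
r_z = cos(theta) = -0.8090

-0.8090


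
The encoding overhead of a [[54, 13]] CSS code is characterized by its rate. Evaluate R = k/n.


Code rate R = k/n
= 13/54
= 0.2407

0.2407


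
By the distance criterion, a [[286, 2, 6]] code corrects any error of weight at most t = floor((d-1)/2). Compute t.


Code parameters: [[286, 2, 6]], distance d = 6.
Number of correctable errors = floor((d-1)/2)
= floor((6 - 1)/2)
= floor(5/2)
= 2

2


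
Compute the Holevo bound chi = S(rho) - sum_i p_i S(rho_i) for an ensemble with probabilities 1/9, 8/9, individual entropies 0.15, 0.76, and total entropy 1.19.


chi = S(rho) - sum_i p_i * S(rho_i)
Weighted entropy = 1/9 * 0.15 + 8/9 * 0.76
= 0.6922
chi = 1.19 - 0.6922
= 0.4978

0.4978


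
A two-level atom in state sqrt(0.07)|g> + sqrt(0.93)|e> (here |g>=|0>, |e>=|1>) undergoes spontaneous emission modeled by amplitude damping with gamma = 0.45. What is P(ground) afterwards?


For amplitude damping with parameter gamma on state sqrt(a)|0> + sqrt(b)|1>:
alpha^2 = 0.07, beta^2 = 0.93
P(|0>) = alpha^2 + gamma * beta^2
= 0.07 + 0.45 * 0.93
= 0.07 + 0.4185
= 0.4885

0.4885


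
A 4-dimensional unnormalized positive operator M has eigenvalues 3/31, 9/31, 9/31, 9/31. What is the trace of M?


tr(M) = sum of eigenvalues
= 3/31 + 9/31 + 9/31 + 9/31
= 30/31
= 0.9677

0.9677


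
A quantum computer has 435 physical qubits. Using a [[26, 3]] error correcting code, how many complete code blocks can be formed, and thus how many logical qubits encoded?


Each code block uses 26 physical qubits for 3 logical qubit(s).
Number of complete blocks = floor(435 / 26) = 16
Logical qubits = 16 * 3
= 48

48


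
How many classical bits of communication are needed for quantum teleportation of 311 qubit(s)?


Quantum teleportation requires 2 classical bits per qubit teleported.
311 qubit(s) -> 2 * 311 = 622 classical bits

622


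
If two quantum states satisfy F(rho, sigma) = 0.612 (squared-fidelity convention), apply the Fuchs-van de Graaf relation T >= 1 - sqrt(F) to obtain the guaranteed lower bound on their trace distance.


Fuchs-van de Graaf (squared-fidelity convention): 1 - sqrt(F) <= T <= sqrt(1 - F).
Lower bound: T >= 1 - sqrt(F)
sqrt(F) = sqrt(0.612) = 0.7823
T >= 1 - 0.7823
T >= 0.2177

0.2177


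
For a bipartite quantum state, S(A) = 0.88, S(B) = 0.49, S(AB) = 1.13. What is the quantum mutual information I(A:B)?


I(A:B) = S(A) + S(B) - S(AB)
= 0.88 + 0.49 - 1.13
= 0.2400

0.2400


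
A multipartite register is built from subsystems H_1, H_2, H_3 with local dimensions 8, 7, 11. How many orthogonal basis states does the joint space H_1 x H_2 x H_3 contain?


dim(H_1 x H_2 x H_3) = 8 * 7 * 11
= 56 * 11
= 616

616


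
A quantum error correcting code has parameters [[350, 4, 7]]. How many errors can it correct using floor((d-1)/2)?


Code parameters: [[350, 4, 7]], distance d = 7.
Number of correctable errors = floor((d-1)/2)
= floor((7 - 1)/2)
= floor(6/2)
= 3

3


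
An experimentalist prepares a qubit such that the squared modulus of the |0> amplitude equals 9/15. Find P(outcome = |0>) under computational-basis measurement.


|alpha|^2 = 9/15 = 0.6000
|beta|^2 = 1 - 9/15 = 6/15 = 0.4000
P(|0>) = |alpha|^2 = 0.6000

0.6000


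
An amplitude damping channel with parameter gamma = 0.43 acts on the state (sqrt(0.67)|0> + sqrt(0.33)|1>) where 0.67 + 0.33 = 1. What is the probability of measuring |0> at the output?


For amplitude damping with parameter gamma on state sqrt(a)|0> + sqrt(b)|1>:
alpha^2 = 0.67, beta^2 = 0.33
P(|0>) = alpha^2 + gamma * beta^2
= 0.67 + 0.43 * 0.33
= 0.67 + 0.1419
= 0.8119

0.8119


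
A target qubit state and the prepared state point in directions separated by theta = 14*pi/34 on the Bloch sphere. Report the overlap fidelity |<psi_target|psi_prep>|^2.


For states separated by angle theta on Bloch sphere:
F = cos^2(theta/2)
theta = 14*pi/34 = 1.2936
theta/2 = 0.6468
cos(theta/2) = 0.7980
F = 0.6368

0.6368


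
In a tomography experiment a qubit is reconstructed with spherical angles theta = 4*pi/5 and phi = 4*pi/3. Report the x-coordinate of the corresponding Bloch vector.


theta = 2.5133, phi = 4.1888
r_x = sin(theta)*cos(phi) = 0.5878 * -0.5000
r_x = -0.2939

-0.2939


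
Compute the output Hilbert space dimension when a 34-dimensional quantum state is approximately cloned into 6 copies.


Output space = H^(tensor 6) where dim(H) = 34
dim = 34^6
= 1156 (after 2 factors)
= 39304 (after 3 factors)
= 1336336 (after 4 factors)
= 45435424 (after 5 factors)
= 1544804416 (after 6 factors)
= 1544804416

1544804416


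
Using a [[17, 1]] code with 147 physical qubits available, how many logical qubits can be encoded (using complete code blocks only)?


Each code block uses 17 physical qubits for 1 logical qubit(s).
Number of complete blocks = floor(147 / 17) = 8
Logical qubits = 8 * 1
= 8

8


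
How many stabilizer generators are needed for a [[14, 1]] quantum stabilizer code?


For an [[n,k]] stabilizer code:
Number of stabilizer generators = n - k
= 14 - 1
= 13

13


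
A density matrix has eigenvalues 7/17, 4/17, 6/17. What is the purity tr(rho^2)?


tr(rho^2) = sum of eigenvalues squared
= (7/17)^2 + (4/17)^2 + (6/17)^2
= (49 + 16 + 36) / 289
= 101/289
= 0.3495

0.3495


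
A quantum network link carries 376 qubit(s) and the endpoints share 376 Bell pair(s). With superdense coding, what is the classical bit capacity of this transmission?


Superdense coding allows 2 classical bits per shared entangled pair.
376 pair(s) -> 2 * 376 = 752 classical bits

752


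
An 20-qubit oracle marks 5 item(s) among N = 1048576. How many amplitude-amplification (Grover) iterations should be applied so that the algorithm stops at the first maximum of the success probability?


After j Grover iterations the success probability is P(j) = sin^2((2j+1)*theta), where sin(theta) = sqrt(k/N).
N = 2^20 = 1048576, k = 5
sin(theta) = sqrt(k/N) = 0.002183660134
theta = arcsin(sqrt(k/N)) = 0.00218366187 rad
P(j) reaches its first maximum when (2j+1)*theta is as close as possible to pi/2, i.e. j = round(pi/(4*theta) - 1/2).
pi/(4*theta) - 1/2 = 359.1702
(For comparison, the common estimate pi/4 * sqrt(N/k) = 359.6705; the exact maximiser is used here.)
Optimal iterations = 359

359


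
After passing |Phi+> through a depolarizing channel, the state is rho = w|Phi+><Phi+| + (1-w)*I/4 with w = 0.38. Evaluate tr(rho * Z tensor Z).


|Phi+> = (|00> + |11>)/sqrt(2)
For the pure Bell state, <Z_A Z_B> = +1 (Bell-state Pauli correlator).
The maximally-mixed part I/4 has tr(I/4 * P tensor P) = 0 for any traceless Pauli P.
So <Z_A Z_B>_rho = w * (+1) + (1 - w) * 0
= 0.38 * (+1)
= 0.3800

0.3800


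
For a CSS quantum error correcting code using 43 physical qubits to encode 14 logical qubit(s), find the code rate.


Code rate R = k/n
= 14/43
= 0.3256

0.3256


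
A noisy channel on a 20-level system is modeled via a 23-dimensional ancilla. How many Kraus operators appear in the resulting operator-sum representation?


Tracing out the environment in an orthonormal basis {|i>_E} gives Kraus operators K_i = <i|_E U |0>_E.
Number of Kraus operators = dim(H_env) = d_env
= 23

23


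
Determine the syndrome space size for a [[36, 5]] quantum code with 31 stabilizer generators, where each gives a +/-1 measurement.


Each stabilizer generator gives a binary (+1 or -1) measurement outcome.
With 31 independent generators:
Total syndromes = 2^31
= 2147483648

2147483648


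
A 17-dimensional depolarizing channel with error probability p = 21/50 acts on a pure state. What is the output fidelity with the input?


F = (1-p) + p/d
= (1 - 0.4200) + 0.4200/17
= 0.5800 + 0.0247
= 0.6047

0.6047


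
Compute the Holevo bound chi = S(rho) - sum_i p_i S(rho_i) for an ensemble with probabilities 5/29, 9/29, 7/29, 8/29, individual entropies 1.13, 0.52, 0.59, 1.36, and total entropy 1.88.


chi = S(rho) - sum_i p_i * S(rho_i)
Weighted entropy = 5/29 * 1.13 + 9/29 * 0.52 + 7/29 * 0.59 + 8/29 * 1.36
= 0.8738
chi = 1.88 - 0.8738
= 1.0062

1.0062


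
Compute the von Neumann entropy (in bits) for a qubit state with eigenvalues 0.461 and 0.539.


S = -p*log2(p) - (1-p)*log2(1-p)
p = 0.4610, 1-p = 0.5390
= -0.4610 * log2(0.4610) - 0.5390 * log2(0.5390)
= -(-0.5150) - (-0.4806)
= 0.9956

0.9956


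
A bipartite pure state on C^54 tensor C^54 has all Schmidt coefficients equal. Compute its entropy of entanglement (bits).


For a maximally entangled state in d x d:
S = log2(d) = log2(54)
= 5.7549

5.7549


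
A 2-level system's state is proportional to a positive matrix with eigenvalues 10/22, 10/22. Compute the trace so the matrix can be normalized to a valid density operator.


tr(M) = sum of eigenvalues
= 10/22 + 10/22
= 20/22
= 0.9091

0.9091


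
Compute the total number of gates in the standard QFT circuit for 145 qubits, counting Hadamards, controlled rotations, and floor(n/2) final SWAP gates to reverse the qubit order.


Hadamard gates: 145
Controlled rotations: n*(n-1)/2 = 145*144/2 = 10440
SWAP gates: floor(n/2) = floor(145/2) = 72
Total = 145 + 10440 + 72
= 10657

10657


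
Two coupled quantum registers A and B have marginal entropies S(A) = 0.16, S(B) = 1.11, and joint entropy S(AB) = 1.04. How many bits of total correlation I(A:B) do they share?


I(A:B) = S(A) + S(B) - S(AB)
= 0.16 + 1.11 - 1.04
= 0.2300

0.2300


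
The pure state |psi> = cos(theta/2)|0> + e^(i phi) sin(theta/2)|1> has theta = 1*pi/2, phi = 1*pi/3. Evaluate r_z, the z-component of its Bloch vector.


theta = 1.5708, phi = 1.0472
r_z = cos(theta) = 0.0000

0.0000


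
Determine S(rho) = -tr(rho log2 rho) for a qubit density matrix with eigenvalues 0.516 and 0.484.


S = -p*log2(p) - (1-p)*log2(1-p)
p = 0.5160, 1-p = 0.4840
= -0.5160 * log2(0.5160) - 0.4840 * log2(0.4840)
= -(-0.4926) - (-0.5067)
= 0.9993

0.9993


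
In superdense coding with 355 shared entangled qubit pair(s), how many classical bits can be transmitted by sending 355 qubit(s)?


Superdense coding allows 2 classical bits per shared entangled pair.
355 pair(s) -> 2 * 355 = 710 classical bits

710


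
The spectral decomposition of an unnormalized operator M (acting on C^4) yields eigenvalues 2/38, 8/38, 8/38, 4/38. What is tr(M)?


tr(M) = sum of eigenvalues
= 2/38 + 8/38 + 8/38 + 4/38
= 22/38
= 0.5789

0.5789


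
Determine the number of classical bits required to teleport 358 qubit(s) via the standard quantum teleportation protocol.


Quantum teleportation requires 2 classical bits per qubit teleported.
358 qubit(s) -> 2 * 358 = 716 classical bits

716


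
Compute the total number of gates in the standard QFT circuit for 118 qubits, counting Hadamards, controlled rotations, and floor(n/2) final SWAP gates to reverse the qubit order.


Hadamard gates: 118
Controlled rotations: n*(n-1)/2 = 118*117/2 = 6903
SWAP gates: floor(n/2) = floor(118/2) = 59
Total = 118 + 6903 + 59
= 7080

7080


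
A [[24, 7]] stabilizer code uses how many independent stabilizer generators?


For an [[n,k]] stabilizer code:
Number of stabilizer generators = n - k
= 24 - 7
= 17

17


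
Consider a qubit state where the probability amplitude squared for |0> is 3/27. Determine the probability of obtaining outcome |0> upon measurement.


|alpha|^2 = 3/27 = 0.1111
|beta|^2 = 1 - 3/27 = 24/27 = 0.8889
P(|0>) = |alpha|^2 = 0.1111

0.1111


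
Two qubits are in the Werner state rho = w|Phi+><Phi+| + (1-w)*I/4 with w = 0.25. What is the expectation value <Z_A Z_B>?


|Phi+> = (|00> + |11>)/sqrt(2)
For the pure Bell state, <Z_A Z_B> = +1 (Bell-state Pauli correlator).
The maximally-mixed part I/4 has tr(I/4 * P tensor P) = 0 for any traceless Pauli P.
So <Z_A Z_B>_rho = w * (+1) + (1 - w) * 0
= 0.25 * (+1)
= 0.2500

0.2500


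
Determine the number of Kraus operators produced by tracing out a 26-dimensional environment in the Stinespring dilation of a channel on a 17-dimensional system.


Tracing out the environment in an orthonormal basis {|i>_E} gives Kraus operators K_i = <i|_E U |0>_E.
Number of Kraus operators = dim(H_env) = d_env
= 26

26


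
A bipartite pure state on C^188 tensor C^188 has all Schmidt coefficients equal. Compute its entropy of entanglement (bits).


For a maximally entangled state in d x d:
S = log2(d) = log2(188)
= 7.5546

7.5546


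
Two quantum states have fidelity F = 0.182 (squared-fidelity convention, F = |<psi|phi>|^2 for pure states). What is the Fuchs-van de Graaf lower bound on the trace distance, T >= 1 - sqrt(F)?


Fuchs-van de Graaf (squared-fidelity convention): 1 - sqrt(F) <= T <= sqrt(1 - F).
Lower bound: T >= 1 - sqrt(F)
sqrt(F) = sqrt(0.182) = 0.4266
T >= 1 - 0.4266
T >= 0.5734

0.5734


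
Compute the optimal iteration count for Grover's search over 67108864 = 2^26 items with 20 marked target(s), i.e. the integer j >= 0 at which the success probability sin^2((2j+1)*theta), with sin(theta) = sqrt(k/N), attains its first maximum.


After j Grover iterations the success probability is P(j) = sin^2((2j+1)*theta), where sin(theta) = sqrt(k/N).
N = 2^26 = 67108864, k = 20
sin(theta) = sqrt(k/N) = 0.0005459150336
theta = arcsin(sqrt(k/N)) = 0.0005459150607 rad
P(j) reaches its first maximum when (2j+1)*theta is as close as possible to pi/2, i.e. j = round(pi/(4*theta) - 1/2).
pi/(4*theta) - 1/2 = 1438.1820
(For comparison, the common estimate pi/4 * sqrt(N/k) = 1438.6821; the exact maximiser is used here.)
Optimal iterations = 1438

1438


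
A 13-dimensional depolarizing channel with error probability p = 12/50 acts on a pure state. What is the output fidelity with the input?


F = (1-p) + p/d
= (1 - 0.2400) + 0.2400/13
= 0.7600 + 0.0185
= 0.7785

0.7785


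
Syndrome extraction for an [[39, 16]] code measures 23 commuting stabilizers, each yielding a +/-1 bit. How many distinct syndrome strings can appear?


Each stabilizer generator gives a binary (+1 or -1) measurement outcome.
With 23 independent generators:
Total syndromes = 2^23
= 8388608

8388608


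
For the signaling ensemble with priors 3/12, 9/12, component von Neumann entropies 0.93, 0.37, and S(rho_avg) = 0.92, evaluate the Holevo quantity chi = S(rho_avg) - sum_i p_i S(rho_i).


chi = S(rho) - sum_i p_i * S(rho_i)
Weighted entropy = 3/12 * 0.93 + 9/12 * 0.37
= 0.5100
chi = 0.92 - 0.5100
= 0.4100

0.4100


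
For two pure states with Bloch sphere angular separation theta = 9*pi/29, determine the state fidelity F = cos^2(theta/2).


For states separated by angle theta on Bloch sphere:
F = cos^2(theta/2)
theta = 9*pi/29 = 0.9750
theta/2 = 0.4875
cos(theta/2) = 0.8835
F = 0.7806

0.7806


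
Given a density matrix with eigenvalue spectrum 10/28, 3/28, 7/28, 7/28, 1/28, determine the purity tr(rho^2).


tr(rho^2) = sum of eigenvalues squared
= (10/28)^2 + (3/28)^2 + (7/28)^2 + (7/28)^2 + (1/28)^2
= (100 + 9 + 49 + 49 + 1) / 784
= 208/784
= 0.2653

0.2653


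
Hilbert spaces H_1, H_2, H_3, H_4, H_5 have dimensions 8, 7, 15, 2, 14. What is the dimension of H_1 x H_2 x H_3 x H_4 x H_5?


dim(H_1 x H_2 x H_3 x H_4 x H_5) = 8 * 7 * 15 * 2 * 14
= 56 * 15 * 2 * 14
= 840 * 2 * 14
= 1680 * 14
= 23520

23520


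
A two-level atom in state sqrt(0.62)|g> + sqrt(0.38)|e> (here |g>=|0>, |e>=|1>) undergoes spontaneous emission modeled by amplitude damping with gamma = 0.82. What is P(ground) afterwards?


For amplitude damping with parameter gamma on state sqrt(a)|0> + sqrt(b)|1>:
alpha^2 = 0.62, beta^2 = 0.38
P(|0>) = alpha^2 + gamma * beta^2
= 0.62 + 0.82 * 0.38
= 0.62 + 0.3116
= 0.9316

0.9316


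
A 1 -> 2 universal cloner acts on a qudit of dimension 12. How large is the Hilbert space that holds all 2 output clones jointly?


Output space = H^(tensor 2) where dim(H) = 12
dim = 12^2
= 144

144


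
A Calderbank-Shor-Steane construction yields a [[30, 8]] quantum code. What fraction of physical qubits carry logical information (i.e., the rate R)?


Code rate R = k/n
= 8/30
= 0.2667

0.2667


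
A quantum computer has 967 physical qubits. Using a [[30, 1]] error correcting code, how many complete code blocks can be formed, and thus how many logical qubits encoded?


Each code block uses 30 physical qubits for 1 logical qubit(s).
Number of complete blocks = floor(967 / 30) = 32
Logical qubits = 32 * 1
= 32

32


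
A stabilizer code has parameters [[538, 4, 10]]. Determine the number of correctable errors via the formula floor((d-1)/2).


Code parameters: [[538, 4, 10]], distance d = 10.
Number of correctable errors = floor((d-1)/2)
= floor((10 - 1)/2)
= floor(9/2)
= 4

4


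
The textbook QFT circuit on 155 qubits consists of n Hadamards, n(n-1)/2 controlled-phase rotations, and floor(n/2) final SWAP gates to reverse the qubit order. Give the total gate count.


Hadamard gates: 155
Controlled rotations: n*(n-1)/2 = 155*154/2 = 11935
SWAP gates: floor(n/2) = floor(155/2) = 77
Total = 155 + 11935 + 77
= 12167

12167


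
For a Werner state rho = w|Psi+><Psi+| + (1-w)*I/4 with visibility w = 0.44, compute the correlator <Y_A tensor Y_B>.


|Psi+> = (|01> + |10>)/sqrt(2)
For the pure Bell state, <Y_A Y_B> = +1 (Bell-state Pauli correlator).
The maximally-mixed part I/4 has tr(I/4 * P tensor P) = 0 for any traceless Pauli P.
So <Y_A Y_B>_rho = w * (+1) + (1 - w) * 0
= 0.44 * (+1)
= 0.4400

0.4400


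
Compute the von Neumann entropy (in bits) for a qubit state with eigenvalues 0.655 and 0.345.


S = -p*log2(p) - (1-p)*log2(1-p)
p = 0.6550, 1-p = 0.3450
= -0.6550 * log2(0.6550) - 0.3450 * log2(0.3450)
= -(-0.3998) - (-0.5297)
= 0.9295

0.9295


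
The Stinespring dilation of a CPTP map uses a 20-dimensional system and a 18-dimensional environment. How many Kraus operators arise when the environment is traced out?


Tracing out the environment in an orthonormal basis {|i>_E} gives Kraus operators K_i = <i|_E U |0>_E.
Number of Kraus operators = dim(H_env) = d_env
= 18

18


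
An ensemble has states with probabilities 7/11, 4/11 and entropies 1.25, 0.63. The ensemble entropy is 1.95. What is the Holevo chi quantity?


chi = S(rho) - sum_i p_i * S(rho_i)
Weighted entropy = 7/11 * 1.25 + 4/11 * 0.63
= 1.0245
chi = 1.95 - 1.0245
= 0.9255

0.9255


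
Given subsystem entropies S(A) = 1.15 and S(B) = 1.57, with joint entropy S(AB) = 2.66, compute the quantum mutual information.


I(A:B) = S(A) + S(B) - S(AB)
= 1.15 + 1.57 - 2.66
= 0.0600

0.0600


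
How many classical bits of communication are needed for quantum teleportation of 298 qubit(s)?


Quantum teleportation requires 2 classical bits per qubit teleported.
298 qubit(s) -> 2 * 298 = 596 classical bits

596


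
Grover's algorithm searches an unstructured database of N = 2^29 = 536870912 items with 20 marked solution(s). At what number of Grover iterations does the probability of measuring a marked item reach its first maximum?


After j Grover iterations the success probability is P(j) = sin^2((2j+1)*theta), where sin(theta) = sqrt(k/N).
N = 2^29 = 536870912, k = 20
sin(theta) = sqrt(k/N) = 0.0001930101111
theta = arcsin(sqrt(k/N)) = 0.0001930101123 rad
P(j) reaches its first maximum when (2j+1)*theta is as close as possible to pi/2, i.e. j = round(pi/(4*theta) - 1/2).
pi/(4*theta) - 1/2 = 4068.7073
(For comparison, the common estimate pi/4 * sqrt(N/k) = 4069.2074; the exact maximiser is used here.)
Optimal iterations = 4069

4069


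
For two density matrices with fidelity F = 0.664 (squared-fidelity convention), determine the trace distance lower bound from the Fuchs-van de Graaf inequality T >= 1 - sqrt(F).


Fuchs-van de Graaf (squared-fidelity convention): 1 - sqrt(F) <= T <= sqrt(1 - F).
Lower bound: T >= 1 - sqrt(F)
sqrt(F) = sqrt(0.664) = 0.8149
T >= 1 - 0.8149
T >= 0.1851

0.1851


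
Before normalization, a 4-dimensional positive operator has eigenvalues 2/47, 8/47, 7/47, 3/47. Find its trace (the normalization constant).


tr(M) = sum of eigenvalues
= 2/47 + 8/47 + 7/47 + 3/47
= 20/47
= 0.4255

0.4255


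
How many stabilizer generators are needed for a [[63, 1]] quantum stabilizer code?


For an [[n,k]] stabilizer code:
Number of stabilizer generators = n - k
= 63 - 1
= 62

62


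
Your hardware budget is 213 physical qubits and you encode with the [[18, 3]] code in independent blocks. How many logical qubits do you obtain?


Each code block uses 18 physical qubits for 3 logical qubit(s).
Number of complete blocks = floor(213 / 18) = 11
Logical qubits = 11 * 3
= 33

33


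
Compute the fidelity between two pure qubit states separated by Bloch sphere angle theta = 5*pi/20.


For states separated by angle theta on Bloch sphere:
F = cos^2(theta/2)
theta = 5*pi/20 = 0.7854
theta/2 = 0.3927
cos(theta/2) = 0.9239
F = 0.8536

0.8536


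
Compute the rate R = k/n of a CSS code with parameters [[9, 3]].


Code rate R = k/n
= 3/9
= 0.3333

0.3333


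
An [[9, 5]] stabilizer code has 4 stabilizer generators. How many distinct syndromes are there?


Each stabilizer generator gives a binary (+1 or -1) measurement outcome.
With 4 independent generators:
Total syndromes = 2^4
= 16

16
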